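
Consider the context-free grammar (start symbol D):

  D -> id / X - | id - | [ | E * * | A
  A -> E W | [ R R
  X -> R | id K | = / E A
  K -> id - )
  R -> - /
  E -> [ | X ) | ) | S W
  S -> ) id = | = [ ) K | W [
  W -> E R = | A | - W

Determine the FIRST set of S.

{ ), -, =, [, id }

S -> ) id = contributes {)}.
S -> = [ ) K contributes {=}.
From S -> W [: add FIRST(W) = { ), -, =, [, id }.
Union: FIRST(S) = { ), -, =, [, id }.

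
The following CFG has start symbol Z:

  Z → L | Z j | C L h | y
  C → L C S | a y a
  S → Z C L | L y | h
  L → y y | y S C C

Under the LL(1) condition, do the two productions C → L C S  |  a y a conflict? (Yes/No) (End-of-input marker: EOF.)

No

FIRST(L C S) = { y } and FIRST(a y a) = { a }.
The FIRST sets are disjoint and neither alternative is nullable — no conflict.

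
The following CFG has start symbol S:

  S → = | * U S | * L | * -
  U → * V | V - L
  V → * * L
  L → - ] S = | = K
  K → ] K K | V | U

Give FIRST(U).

U → * V contributes {*}.
From U → V - L: add FIRST(V) = { * }.
Union: FIRST(U) = { * }.

{ * }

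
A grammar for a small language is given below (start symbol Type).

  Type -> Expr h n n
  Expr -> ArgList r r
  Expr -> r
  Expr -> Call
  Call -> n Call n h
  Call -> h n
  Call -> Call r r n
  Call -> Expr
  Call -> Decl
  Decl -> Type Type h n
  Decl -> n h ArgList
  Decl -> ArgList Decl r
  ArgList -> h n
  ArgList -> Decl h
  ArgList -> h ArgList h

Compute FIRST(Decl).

{ h, n, r }

From Decl -> Type Type h n: add FIRST(Type) = { h, n, r }.
Decl -> n h ArgList contributes {n}.
From Decl -> ArgList Decl r: add FIRST(ArgList) = { h, n, r }.
Union: FIRST(Decl) = { h, n, r }.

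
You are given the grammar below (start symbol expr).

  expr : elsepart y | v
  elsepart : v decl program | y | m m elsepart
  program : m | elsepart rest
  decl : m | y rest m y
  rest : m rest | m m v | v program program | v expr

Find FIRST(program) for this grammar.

program : m contributes {m}.
From program : elsepart rest: add FIRST(elsepart) = { m, v, y }.
Union: FIRST(program) = { m, v, y }.

{ m, v, y }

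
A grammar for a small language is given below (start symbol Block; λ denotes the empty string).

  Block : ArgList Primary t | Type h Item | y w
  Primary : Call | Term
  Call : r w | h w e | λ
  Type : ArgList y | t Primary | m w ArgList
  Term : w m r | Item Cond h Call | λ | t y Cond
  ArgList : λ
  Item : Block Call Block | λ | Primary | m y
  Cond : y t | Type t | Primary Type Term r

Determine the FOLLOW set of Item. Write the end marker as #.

In Block : Type h Item: Item is at the end, add FOLLOW(Block) = { #, h, m, r, t, w, y }.
In Term : Item Cond h Call: add FIRST(Cond h Call) = { h, m, r, t, w, y }.
Union: FOLLOW(Item) = { #, h, m, r, t, w, y }.

{ #, h, m, r, t, w, y }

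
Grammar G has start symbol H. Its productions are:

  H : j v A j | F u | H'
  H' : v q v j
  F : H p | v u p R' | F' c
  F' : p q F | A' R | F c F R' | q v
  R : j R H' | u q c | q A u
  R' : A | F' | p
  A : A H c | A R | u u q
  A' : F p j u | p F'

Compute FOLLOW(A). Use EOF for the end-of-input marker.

{ c, j, p, q, u, v }

In H : j v A j: add FIRST(j) = { j }.
In R : q A u: add FIRST(u) = { u }.
In R' : A: A is at the end, add FOLLOW(R') = { c, j, p, q, u, v }.
In A : A H c: add FIRST(H c) = { j, p, q, v }.
In A : A R: add FIRST(R) = { j, q, u }.
Union: FOLLOW(A) = { c, j, p, q, u, v }.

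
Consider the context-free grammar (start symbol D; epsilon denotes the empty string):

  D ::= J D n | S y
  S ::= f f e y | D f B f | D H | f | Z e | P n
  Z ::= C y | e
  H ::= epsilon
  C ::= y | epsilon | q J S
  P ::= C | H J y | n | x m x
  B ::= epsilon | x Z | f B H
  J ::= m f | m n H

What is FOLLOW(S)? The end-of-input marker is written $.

{ n, y }

In D ::= S y: add FIRST(y) = { y }.
In C ::= q J S: S is at the end, add FOLLOW(C) = { n, y }.
Union: FOLLOW(S) = { n, y }.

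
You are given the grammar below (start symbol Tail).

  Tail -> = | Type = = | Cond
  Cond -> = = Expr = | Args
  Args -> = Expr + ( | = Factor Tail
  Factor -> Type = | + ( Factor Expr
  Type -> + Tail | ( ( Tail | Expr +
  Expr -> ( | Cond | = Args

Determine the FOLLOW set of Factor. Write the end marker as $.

{ (, +, = }

In Args -> = Factor Tail: add FIRST(Tail) = { (, +, = }.
In Factor -> + ( Factor Expr: add FIRST(Expr) = { (, = }.
Union: FOLLOW(Factor) = { (, +, = }.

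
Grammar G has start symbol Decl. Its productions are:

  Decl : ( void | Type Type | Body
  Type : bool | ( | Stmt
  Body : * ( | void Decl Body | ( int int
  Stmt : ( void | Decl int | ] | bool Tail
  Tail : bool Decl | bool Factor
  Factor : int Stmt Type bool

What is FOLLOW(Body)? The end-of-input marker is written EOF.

{ EOF, (, *, ], bool, int, void }

In Decl : Body: Body is at the end, add FOLLOW(Decl) = { EOF, (, *, ], bool, int, void }.
In Body : void Decl Body: Body is at the end, add FOLLOW(Body) = { EOF, (, *, ], bool, int, void }.
Union: FOLLOW(Body) = { EOF, (, *, ], bool, int, void }.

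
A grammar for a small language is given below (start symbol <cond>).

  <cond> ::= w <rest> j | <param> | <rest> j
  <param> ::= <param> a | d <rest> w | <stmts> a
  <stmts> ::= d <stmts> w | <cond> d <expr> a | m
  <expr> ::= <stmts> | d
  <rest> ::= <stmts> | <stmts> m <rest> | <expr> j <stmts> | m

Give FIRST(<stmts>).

{ d, m, w }

<stmts> ::= d <stmts> w contributes {d}.
From <stmts> ::= <cond> d <expr> a: add FIRST(<cond>) = { d, m, w }.
<stmts> ::= m contributes {m}.
Union: FIRST(<stmts>) = { d, m, w }.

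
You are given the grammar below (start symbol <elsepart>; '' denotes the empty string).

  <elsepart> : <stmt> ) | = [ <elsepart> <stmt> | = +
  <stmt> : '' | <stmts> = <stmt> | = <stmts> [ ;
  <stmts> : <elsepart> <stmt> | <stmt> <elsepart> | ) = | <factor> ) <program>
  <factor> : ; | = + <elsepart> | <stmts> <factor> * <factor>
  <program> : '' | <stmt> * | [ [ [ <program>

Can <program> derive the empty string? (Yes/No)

<program> has an ''-production, so <program> ⇒ ''.

Yes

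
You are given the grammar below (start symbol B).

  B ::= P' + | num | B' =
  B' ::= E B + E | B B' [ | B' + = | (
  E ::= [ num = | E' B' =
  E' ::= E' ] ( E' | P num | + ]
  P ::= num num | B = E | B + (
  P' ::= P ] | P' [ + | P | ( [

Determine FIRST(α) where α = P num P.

{ (, +, [, num }

Add FIRST(P) = { (, +, [, num }; P is not nullable, stop.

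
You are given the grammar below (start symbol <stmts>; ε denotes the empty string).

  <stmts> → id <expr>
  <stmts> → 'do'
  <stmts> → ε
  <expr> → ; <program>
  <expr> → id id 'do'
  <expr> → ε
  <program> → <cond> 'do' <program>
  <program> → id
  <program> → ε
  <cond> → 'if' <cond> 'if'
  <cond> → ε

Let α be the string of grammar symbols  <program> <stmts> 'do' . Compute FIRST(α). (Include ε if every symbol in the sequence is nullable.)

{ 'do', 'if', id }

Add FIRST(<program>)\{ε} = { 'do', 'if', id }; <program> is nullable, continue.
Add FIRST(<stmts>)\{ε} = { 'do', id }; <stmts> is nullable, continue.
'do' is a terminal; add {'do'} and stop.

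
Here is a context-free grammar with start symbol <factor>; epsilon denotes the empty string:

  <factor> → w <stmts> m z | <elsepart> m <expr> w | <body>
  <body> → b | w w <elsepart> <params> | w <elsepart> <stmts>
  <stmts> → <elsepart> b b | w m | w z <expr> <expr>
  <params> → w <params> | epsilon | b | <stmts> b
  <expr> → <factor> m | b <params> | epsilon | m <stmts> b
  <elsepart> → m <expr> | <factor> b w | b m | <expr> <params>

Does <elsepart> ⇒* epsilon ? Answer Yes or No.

<elsepart> → <expr> <params> and each of <expr>, <params> is nullable, so <elsepart> ⇒* epsilon.

Yes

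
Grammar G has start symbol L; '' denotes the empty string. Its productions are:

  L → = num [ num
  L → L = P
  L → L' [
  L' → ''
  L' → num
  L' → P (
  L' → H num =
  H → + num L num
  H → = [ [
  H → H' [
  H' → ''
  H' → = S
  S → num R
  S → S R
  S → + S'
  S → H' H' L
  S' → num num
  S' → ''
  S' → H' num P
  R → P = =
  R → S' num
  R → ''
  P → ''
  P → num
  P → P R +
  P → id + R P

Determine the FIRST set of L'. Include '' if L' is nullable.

L' → '' contributes ''.
L' → num contributes {num}.
From L' → P (: P nullable, take FIRST(P) ∪ {(} = { (, +, =, id, num }.
From L' → H num =: add FIRST(H) = { +, =, [ }.
Union: FIRST(L') = { (, +, =, [, id, num, '' }.

{ (, +, =, [, id, num, '' }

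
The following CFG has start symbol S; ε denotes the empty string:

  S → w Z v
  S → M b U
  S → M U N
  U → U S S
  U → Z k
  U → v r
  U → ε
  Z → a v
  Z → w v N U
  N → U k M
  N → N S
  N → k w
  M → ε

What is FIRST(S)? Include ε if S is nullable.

S → w Z v contributes {w}.
From S → M b U: M nullable, take FIRST(M) ∪ {b} = { b }.
From S → M U N: M, U nullable, take FIRST(M) ∪ FIRST(U) ∪ FIRST(N) = { a, b, k, v, w }.
Union: FIRST(S) = { a, b, k, v, w }.

{ a, b, k, v, w }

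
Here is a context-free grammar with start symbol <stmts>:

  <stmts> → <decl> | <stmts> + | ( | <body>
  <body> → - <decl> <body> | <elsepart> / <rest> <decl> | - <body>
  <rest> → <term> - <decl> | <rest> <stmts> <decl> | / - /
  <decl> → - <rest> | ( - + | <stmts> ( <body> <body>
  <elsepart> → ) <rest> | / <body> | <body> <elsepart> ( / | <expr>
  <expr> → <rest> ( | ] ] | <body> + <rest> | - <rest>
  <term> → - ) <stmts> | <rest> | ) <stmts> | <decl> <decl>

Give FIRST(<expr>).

From <expr> → <rest> (: add FIRST(<rest>) = { (, ), -, /, ] }.
<expr> → ] ] contributes {]}.
From <expr> → <body> + <rest>: add FIRST(<body>) = { (, ), -, /, ] }.
<expr> → - <rest> contributes {-}.
Union: FIRST(<expr>) = { (, ), -, /, ] }.

{ (, ), -, /, ] }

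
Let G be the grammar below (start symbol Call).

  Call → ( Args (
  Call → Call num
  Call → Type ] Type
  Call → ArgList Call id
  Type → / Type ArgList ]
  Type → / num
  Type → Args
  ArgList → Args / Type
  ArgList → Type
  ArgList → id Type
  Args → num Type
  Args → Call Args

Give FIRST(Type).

{ (, /, id, num }

Type → / Type ArgList ] contributes {/}.
Type → / num contributes {/}.
From Type → Args: add FIRST(Args) = { (, /, id, num }.
Union: FIRST(Type) = { (, /, id, num }.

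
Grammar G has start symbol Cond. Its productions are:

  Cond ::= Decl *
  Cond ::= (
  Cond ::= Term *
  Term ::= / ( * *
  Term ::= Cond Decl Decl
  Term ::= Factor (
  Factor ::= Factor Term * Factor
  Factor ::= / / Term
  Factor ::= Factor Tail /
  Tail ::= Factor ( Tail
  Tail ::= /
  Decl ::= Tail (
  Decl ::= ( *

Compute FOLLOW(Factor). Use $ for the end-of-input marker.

In Term ::= Factor (: add FIRST(() = { ( }.
In Factor ::= Factor Term * Factor: add FIRST(Term * Factor) = { (, / }.
In Factor ::= Factor Term * Factor: Factor is at the end, add FOLLOW(Factor) = { (, / }.
In Factor ::= Factor Tail /: add FIRST(Tail /) = { / }.
In Tail ::= Factor ( Tail: add FIRST(( Tail) = { ( }.
Union: FOLLOW(Factor) = { (, / }.

{ (, / }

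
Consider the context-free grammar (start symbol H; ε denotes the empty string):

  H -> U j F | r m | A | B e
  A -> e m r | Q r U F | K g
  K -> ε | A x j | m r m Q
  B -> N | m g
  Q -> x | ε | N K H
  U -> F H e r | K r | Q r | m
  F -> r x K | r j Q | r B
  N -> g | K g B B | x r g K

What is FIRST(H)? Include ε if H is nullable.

From H -> U j F: add FIRST(U) = { e, g, m, r, x }.
H -> r m contributes {r}.
From H -> A: add FIRST(A) = { e, g, m, r, x }.
From H -> B e: add FIRST(B) = { e, g, m, r, x }.
Union: FIRST(H) = { e, g, m, r, x }.

{ e, g, m, r, x }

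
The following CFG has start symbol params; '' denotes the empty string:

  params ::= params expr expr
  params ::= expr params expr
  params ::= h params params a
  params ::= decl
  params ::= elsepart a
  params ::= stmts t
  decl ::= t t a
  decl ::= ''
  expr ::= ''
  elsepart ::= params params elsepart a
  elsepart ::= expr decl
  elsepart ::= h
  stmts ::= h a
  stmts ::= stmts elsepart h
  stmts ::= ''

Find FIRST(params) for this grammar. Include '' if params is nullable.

{ a, h, t, '' }

From params ::= params expr expr: params, expr, expr nullable, take FIRST(params) ∪ FIRST(expr) ∪ FIRST(expr) = { a, h, t }; also '' since the whole RHS is nullable.
From params ::= expr params expr: expr, params, expr nullable, take FIRST(expr) ∪ FIRST(params) ∪ FIRST(expr) = { a, h, t }; also '' since the whole RHS is nullable.
params ::= h params params a contributes {h}.
From params ::= decl: add FIRST(decl) = { t, '' } (including '' since decl is nullable).
From params ::= elsepart a: elsepart nullable, take FIRST(elsepart) ∪ {a} = { a, h, t }.
From params ::= stmts t: stmts nullable, take FIRST(stmts) ∪ {t} = { a, h, t }.
Union: FIRST(params) = { a, h, t, '' }.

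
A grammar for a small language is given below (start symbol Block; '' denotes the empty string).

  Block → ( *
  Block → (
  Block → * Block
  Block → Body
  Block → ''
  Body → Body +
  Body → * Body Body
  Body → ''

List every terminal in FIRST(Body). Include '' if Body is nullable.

{ *, +, '' }

From Body → Body +: Body nullable, take FIRST(Body) ∪ {+} = { *, + }.
Body → * Body Body contributes {*}.
Body → '' contributes ''.
Union: FIRST(Body) = { *, +, '' }.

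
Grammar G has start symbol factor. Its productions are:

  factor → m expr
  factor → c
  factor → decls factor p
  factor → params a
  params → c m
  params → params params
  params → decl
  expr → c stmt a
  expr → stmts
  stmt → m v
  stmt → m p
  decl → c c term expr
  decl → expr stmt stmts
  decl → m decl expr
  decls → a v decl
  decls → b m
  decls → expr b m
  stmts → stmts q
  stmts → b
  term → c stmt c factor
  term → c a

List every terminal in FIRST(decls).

{ a, b, c }

decls → a v decl contributes {a}.
decls → b m contributes {b}.
From decls → expr b m: add FIRST(expr) = { b, c }.
Union: FIRST(decls) = { a, b, c }.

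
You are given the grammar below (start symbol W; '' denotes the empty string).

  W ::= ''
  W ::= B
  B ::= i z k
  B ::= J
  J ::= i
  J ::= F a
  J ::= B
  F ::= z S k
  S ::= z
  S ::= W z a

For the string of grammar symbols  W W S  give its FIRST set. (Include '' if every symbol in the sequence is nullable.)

Add FIRST(W)\{''} = { i, z }; W is nullable, continue.
Add FIRST(W)\{''} = { i, z }; W is nullable, continue.
Add FIRST(S) = { i, z }; S is not nullable, stop.

{ i, z }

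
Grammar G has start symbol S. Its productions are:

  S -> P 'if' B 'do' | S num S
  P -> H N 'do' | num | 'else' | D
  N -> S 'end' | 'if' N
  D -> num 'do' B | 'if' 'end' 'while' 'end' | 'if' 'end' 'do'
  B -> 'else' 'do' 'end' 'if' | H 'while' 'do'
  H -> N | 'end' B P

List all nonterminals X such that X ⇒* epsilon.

{ } (none)

No nonterminal has an empty production or an RHS whose symbols are all nullable.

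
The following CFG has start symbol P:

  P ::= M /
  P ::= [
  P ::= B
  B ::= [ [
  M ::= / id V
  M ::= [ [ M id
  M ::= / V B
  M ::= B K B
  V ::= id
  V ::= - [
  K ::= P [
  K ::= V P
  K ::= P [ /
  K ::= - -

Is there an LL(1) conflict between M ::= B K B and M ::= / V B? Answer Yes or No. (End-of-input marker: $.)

No

FIRST(B K B) = { [ } and FIRST(/ V B) = { / }.
The FIRST sets are disjoint and neither alternative is nullable — no conflict.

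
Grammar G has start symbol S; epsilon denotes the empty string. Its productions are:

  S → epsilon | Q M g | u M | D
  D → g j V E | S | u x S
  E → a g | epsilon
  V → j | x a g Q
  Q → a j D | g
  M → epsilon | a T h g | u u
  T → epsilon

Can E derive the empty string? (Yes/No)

Yes

E has an epsilon-production, so E ⇒ epsilon.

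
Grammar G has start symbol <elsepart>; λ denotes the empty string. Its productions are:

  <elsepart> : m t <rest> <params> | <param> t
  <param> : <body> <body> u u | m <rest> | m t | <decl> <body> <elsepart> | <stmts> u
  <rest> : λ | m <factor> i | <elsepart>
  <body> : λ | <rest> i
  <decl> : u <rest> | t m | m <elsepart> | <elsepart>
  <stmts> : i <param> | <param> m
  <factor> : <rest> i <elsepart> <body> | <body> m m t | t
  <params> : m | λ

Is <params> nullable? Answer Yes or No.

<params> has an λ-production, so <params> ⇒ λ.

Yes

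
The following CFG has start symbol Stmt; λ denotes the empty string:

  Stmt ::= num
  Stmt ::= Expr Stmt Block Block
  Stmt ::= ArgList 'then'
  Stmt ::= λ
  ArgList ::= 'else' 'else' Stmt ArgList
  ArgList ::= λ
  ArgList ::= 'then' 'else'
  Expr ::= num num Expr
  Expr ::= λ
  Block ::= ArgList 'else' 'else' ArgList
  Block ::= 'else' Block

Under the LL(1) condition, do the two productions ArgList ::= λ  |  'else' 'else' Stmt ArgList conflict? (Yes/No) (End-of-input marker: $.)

Yes

FIRST(λ) = { λ } and FIRST('else' 'else' Stmt ArgList) = { 'else' }.
The first alternative is nullable and FOLLOW(ArgList) = { $, 'else', 'then' } shares 'else' with FIRST of the second — conflict.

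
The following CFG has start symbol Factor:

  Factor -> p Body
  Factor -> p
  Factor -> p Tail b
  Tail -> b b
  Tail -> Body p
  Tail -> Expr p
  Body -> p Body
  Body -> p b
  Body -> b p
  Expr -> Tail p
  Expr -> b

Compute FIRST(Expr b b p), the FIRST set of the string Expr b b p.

Add FIRST(Expr) = { b, p }; Expr is not nullable, stop.

{ b, p }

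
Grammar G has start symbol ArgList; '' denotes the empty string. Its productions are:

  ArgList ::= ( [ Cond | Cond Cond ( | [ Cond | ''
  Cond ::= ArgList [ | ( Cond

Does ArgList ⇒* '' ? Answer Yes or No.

Yes

ArgList has an ''-production, so ArgList ⇒ ''.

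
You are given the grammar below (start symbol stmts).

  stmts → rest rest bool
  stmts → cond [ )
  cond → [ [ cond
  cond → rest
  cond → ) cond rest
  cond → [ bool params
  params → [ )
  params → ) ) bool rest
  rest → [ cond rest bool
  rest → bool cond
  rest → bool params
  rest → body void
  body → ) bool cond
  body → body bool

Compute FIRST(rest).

{ ), [, bool }

rest → [ cond rest bool contributes {[}.
rest → bool cond contributes {bool}.
rest → bool params contributes {bool}.
From rest → body void: add FIRST(body) = { ) }.
Union: FIRST(rest) = { ), [, bool }.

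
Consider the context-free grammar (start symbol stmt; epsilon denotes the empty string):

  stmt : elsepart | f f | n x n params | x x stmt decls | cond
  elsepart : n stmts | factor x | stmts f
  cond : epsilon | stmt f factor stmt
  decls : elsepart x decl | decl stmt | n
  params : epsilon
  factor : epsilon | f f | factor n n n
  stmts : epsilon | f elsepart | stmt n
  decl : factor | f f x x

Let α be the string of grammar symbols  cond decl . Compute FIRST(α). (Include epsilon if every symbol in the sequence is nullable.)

{ f, n, x, epsilon }

Add FIRST(cond)\{epsilon} = { f, n, x }; cond is nullable, continue.
Add FIRST(decl)\{epsilon} = { f, n }; decl is nullable, continue.
Every symbol is nullable, so include epsilon.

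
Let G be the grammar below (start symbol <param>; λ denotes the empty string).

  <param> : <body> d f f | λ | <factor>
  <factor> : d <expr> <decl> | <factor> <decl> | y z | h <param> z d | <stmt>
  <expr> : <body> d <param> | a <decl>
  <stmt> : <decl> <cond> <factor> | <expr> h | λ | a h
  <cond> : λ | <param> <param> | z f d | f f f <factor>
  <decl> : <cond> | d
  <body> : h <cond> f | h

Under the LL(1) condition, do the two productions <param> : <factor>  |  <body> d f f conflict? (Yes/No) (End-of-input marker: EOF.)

FIRST(<factor>) = { a, d, f, h, y, z, λ } and FIRST(<body> d f f) = { h }.
Both contain h, so the two alternatives are not disjoint — LL(1) conflict.

Yes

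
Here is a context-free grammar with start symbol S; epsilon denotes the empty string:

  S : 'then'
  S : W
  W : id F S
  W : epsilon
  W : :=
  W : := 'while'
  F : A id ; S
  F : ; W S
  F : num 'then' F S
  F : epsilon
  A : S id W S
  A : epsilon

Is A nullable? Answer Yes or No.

Yes

A has an epsilon-production, so A ⇒ epsilon.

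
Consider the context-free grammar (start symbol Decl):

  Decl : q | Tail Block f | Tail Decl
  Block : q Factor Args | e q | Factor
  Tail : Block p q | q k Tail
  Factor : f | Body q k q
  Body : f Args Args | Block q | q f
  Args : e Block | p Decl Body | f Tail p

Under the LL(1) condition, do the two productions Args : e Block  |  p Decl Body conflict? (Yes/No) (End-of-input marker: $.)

No

FIRST(e Block) = { e } and FIRST(p Decl Body) = { p }.
The FIRST sets are disjoint and neither alternative is nullable — no conflict.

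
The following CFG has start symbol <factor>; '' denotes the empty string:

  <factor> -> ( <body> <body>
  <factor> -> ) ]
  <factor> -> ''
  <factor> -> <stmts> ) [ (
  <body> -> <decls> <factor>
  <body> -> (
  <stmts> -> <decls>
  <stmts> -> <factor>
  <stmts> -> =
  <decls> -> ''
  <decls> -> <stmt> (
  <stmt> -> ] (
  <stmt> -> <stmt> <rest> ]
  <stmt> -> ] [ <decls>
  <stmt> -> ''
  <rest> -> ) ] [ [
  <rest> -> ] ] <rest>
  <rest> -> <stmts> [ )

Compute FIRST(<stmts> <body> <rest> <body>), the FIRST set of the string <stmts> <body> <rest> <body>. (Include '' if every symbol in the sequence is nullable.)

Add FIRST(<stmts>)\{''} = { (, ), =, [, ] }; <stmts> is nullable, continue.
Add FIRST(<body>)\{''} = { (, ), =, [, ] }; <body> is nullable, continue.
Add FIRST(<rest>) = { (, ), =, [, ] }; <rest> is not nullable, stop.

{ (, ), =, [, ] }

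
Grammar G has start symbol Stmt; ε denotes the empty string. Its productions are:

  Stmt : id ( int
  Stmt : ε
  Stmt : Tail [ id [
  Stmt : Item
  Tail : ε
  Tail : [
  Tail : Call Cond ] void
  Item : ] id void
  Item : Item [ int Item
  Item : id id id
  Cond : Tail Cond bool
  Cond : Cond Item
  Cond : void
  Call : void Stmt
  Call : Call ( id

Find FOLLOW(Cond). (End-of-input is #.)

In Tail : Call Cond ] void: add FIRST(] void) = { ] }.
In Cond : Tail Cond bool: add FIRST(bool) = { bool }.
In Cond : Cond Item: add FIRST(Item) = { ], id }.
Union: FOLLOW(Cond) = { ], bool, id }.

{ ], bool, id }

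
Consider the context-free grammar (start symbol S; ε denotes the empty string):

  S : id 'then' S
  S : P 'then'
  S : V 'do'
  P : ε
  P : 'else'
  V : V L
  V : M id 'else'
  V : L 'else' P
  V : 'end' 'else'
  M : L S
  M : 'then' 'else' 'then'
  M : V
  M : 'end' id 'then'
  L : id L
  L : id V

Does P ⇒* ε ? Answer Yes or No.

P has an ε-production, so P ⇒ ε.

Yes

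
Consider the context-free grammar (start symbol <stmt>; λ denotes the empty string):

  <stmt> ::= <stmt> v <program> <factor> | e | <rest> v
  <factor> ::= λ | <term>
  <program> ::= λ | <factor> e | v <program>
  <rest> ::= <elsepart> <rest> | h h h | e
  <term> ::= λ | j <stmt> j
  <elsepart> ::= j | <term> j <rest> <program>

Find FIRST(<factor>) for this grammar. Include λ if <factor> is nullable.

<factor> ::= λ contributes λ.
From <factor> ::= <term>: add FIRST(<term>) = { j, λ } (including λ since <term> is nullable).
Union: FIRST(<factor>) = { j, λ }.

{ j, λ }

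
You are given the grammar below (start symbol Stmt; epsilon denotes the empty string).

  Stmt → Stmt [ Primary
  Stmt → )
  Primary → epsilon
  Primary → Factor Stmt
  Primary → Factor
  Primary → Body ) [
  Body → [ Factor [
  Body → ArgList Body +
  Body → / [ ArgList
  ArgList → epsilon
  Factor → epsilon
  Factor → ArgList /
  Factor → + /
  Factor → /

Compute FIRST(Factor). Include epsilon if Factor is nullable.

{ +, /, epsilon }

Factor → epsilon contributes epsilon.
From Factor → ArgList /: ArgList nullable, take FIRST(ArgList) ∪ {/} = { / }.
Factor → + / contributes {+}.
Factor → / contributes {/}.
Union: FIRST(Factor) = { +, /, epsilon }.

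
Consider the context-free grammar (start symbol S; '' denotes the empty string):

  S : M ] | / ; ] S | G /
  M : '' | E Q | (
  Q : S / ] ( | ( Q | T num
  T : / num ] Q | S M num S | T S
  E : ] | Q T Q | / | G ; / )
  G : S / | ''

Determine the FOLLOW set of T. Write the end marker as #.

{ (, /, ;, ], num }

In Q : T num: add FIRST(num) = { num }.
In T : T S: add FIRST(S) = { (, /, ;, ] }.
In E : Q T Q: add FIRST(Q) = { (, /, ;, ] }.
Union: FOLLOW(T) = { (, /, ;, ], num }.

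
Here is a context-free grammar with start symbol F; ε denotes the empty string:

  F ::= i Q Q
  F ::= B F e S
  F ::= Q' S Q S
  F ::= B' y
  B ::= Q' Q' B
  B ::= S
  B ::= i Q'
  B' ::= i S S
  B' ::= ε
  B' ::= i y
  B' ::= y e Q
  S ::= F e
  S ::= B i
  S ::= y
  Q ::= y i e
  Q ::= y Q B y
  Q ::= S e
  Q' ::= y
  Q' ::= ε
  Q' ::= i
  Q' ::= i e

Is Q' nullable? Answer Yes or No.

Yes

Q' has an ε-production, so Q' ⇒ ε.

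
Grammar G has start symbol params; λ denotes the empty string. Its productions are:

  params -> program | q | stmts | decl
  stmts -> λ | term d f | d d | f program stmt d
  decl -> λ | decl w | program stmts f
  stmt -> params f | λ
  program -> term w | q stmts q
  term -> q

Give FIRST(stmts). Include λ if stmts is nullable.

stmts -> λ contributes λ.
From stmts -> term d f: add FIRST(term) = { q }.
stmts -> d d contributes {d}.
stmts -> f program stmt d contributes {f}.
Union: FIRST(stmts) = { d, f, q, λ }.

{ d, f, q, λ }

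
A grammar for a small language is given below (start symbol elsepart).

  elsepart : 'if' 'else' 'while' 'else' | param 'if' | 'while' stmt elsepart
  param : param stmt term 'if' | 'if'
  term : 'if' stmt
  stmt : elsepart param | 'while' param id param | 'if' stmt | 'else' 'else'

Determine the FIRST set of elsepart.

elsepart : 'if' 'else' 'while' 'else' contributes {'if'}.
From elsepart : param 'if': add FIRST(param) = { 'if' }.
elsepart : 'while' stmt elsepart contributes {'while'}.
Union: FIRST(elsepart) = { 'if', 'while' }.

{ 'if', 'while' }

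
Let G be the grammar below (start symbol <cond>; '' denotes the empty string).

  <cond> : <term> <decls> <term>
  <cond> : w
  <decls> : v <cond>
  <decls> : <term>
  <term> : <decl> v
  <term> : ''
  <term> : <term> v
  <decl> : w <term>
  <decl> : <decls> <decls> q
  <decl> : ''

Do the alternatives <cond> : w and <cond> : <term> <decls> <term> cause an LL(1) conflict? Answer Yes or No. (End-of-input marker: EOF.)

Yes

FIRST(w) = { w } and FIRST(<term> <decls> <term>) = { q, v, w, '' }.
Both contain w, so the two alternatives are not disjoint — LL(1) conflict.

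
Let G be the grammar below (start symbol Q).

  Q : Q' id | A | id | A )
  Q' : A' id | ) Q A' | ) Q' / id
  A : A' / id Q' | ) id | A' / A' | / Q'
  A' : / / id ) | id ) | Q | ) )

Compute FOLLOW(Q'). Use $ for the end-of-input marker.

{ $, ), /, id }

In Q : Q' id: add FIRST(id) = { id }.
In Q' : ) Q' / id: add FIRST(/ id) = { / }.
In A : A' / id Q': Q' is at the end, add FOLLOW(A) = { $, ), /, id }.
In A : / Q': Q' is at the end, add FOLLOW(A) = { $, ), /, id }.
Union: FOLLOW(Q') = { $, ), /, id }.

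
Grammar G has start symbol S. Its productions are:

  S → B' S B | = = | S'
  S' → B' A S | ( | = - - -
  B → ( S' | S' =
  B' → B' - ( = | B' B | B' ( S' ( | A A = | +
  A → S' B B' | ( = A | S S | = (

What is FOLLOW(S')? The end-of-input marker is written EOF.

In S → S': S' is at the end, add FOLLOW(S) = { EOF, (, +, -, = }.
In B → ( S': S' is at the end, add FOLLOW(B) = { EOF, (, +, -, = }.
In B → S' =: add FIRST(=) = { = }.
In B' → B' ( S' (: add FIRST(() = { ( }.
In A → S' B B': add FIRST(B B') = { (, +, = }.
Union: FOLLOW(S') = { EOF, (, +, -, = }.

{ EOF, (, +, -, = }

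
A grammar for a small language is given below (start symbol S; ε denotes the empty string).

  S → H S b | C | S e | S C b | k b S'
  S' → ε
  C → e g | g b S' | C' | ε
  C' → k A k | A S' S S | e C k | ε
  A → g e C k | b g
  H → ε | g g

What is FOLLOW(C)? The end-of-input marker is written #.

In S → C: C is at the end, add FOLLOW(S) = { #, b, e, g, k }.
In S → S C b: add FIRST(b) = { b }.
In C' → e C k: add FIRST(k) = { k }.
In A → g e C k: add FIRST(k) = { k }.
Union: FOLLOW(C) = { #, b, e, g, k }.

{ #, b, e, g, k }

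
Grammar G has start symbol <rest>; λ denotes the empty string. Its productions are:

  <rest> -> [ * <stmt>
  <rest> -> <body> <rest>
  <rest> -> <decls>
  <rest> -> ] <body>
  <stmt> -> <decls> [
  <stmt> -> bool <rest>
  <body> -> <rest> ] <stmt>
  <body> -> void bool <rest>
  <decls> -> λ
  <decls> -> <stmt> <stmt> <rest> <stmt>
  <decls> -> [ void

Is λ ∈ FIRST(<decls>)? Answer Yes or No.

Yes

<decls> has an λ-production, so <decls> ⇒ λ.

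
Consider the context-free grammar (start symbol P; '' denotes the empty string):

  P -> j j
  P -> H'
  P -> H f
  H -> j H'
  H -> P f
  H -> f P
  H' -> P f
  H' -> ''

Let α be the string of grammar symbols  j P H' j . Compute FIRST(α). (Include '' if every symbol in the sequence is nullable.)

{ j }

j is a terminal; add {j} and stop.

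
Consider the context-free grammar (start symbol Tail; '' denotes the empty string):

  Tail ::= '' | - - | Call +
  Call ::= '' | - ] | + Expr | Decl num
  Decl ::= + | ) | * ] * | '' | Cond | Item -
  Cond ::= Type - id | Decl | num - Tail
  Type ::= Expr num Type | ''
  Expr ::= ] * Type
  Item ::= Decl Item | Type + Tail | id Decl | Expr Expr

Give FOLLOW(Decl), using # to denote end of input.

{ ), *, +, -, ], id, num }

In Call ::= Decl num: add FIRST(num) = { num }.
In Cond ::= Decl: Decl is at the end, add FOLLOW(Cond) = { ), *, +, -, ], id, num }.
In Item ::= Decl Item: add FIRST(Item) = { ), *, +, -, ], id, num }.
In Item ::= id Decl: Decl is at the end, add FOLLOW(Item) = { - }.
Union: FOLLOW(Decl) = { ), *, +, -, ], id, num }.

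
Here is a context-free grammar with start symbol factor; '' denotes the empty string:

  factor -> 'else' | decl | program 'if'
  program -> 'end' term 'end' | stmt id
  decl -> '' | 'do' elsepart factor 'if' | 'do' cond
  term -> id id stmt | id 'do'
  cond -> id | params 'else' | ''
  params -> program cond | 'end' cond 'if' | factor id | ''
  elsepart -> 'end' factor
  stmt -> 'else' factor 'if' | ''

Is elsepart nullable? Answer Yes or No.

No

Nullable nonterminals: cond, decl, factor, params, stmt.
No production of elsepart has an RHS whose symbols are all nullable, so elsepart is not nullable.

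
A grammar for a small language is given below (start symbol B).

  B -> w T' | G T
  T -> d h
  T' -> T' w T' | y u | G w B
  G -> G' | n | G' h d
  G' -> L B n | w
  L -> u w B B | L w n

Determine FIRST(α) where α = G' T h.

Add FIRST(G') = { u, w }; G' is not nullable, stop.

{ u, w }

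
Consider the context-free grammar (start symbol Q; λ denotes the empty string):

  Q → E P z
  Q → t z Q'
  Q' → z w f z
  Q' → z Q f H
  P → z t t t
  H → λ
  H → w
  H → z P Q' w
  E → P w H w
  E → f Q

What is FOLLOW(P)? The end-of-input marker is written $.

{ w, z }

In Q → E P z: add FIRST(z) = { z }.
In H → z P Q' w: add FIRST(Q' w) = { z }.
In E → P w H w: add FIRST(w H w) = { w }.
Union: FOLLOW(P) = { w, z }.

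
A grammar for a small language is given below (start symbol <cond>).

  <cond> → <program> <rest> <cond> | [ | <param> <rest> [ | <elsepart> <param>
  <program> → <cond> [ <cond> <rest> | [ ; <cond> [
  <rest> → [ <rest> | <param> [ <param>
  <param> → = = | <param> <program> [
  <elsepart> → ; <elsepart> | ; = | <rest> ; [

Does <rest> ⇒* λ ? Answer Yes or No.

No nonterminal in this grammar is nullable.
No production of <rest> has an RHS whose symbols are all nullable, so <rest> is not nullable.

No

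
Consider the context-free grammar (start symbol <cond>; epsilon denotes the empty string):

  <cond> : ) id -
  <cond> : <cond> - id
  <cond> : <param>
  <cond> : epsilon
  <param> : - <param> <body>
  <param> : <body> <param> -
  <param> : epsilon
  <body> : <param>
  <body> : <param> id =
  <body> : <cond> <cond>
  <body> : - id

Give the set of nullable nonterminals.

Directly nullable (have an epsilon-production): <cond>, <param>.
<body> : <param> with every symbol nullable, so <body> is nullable.

{ <body>, <cond>, <param> }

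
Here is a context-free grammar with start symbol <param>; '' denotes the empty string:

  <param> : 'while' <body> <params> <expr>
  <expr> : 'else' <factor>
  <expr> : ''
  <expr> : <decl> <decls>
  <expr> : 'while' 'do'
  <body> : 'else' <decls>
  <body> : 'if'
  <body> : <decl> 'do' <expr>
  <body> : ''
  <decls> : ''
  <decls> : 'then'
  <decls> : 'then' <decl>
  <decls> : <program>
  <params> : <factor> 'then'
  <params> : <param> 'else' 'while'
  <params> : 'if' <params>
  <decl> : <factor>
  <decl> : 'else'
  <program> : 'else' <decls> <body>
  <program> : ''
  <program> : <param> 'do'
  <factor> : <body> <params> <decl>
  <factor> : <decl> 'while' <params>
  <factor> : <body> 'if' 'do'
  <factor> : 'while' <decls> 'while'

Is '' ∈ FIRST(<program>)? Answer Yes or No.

<program> has an ''-production, so <program> ⇒ ''.

Yes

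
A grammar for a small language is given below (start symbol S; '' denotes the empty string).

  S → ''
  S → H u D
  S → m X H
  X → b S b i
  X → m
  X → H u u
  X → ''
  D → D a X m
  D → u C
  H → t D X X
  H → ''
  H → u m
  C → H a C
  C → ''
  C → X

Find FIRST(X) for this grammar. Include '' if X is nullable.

X → b S b i contributes {b}.
X → m contributes {m}.
From X → H u u: H nullable, take FIRST(H) ∪ {u} = { t, u }.
X → '' contributes ''.
Union: FIRST(X) = { b, m, t, u, '' }.

{ b, m, t, u, '' }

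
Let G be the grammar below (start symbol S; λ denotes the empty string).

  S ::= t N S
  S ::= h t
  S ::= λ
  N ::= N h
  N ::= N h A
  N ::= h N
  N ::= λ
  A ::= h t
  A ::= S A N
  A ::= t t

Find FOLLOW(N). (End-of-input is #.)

{ #, h, t }

In S ::= t N S: add FIRST(S)\{λ} = { h, t }.
  Since S is nullable, also add FOLLOW(S) = { #, h, t }.
In N ::= N h: add FIRST(h) = { h }.
In N ::= N h A: add FIRST(h A) = { h }.
In N ::= h N: N is at the end, add FOLLOW(N) = { #, h, t }.
In A ::= S A N: N is at the end, add FOLLOW(A) = { #, h, t }.
Union: FOLLOW(N) = { #, h, t }.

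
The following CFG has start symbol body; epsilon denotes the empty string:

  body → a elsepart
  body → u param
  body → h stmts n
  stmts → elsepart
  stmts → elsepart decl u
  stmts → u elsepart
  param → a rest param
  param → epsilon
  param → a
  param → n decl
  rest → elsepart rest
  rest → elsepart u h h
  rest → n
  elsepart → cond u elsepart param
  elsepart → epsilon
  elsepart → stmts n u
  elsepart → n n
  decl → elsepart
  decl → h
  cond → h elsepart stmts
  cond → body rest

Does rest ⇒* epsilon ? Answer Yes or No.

No

Nullable nonterminals: decl, elsepart, param, stmts.
No production of rest has an RHS whose symbols are all nullable, so rest is not nullable.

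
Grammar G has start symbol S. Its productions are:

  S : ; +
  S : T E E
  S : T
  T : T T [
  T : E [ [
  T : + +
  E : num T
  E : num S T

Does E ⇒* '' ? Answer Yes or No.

No

No nonterminal in this grammar is nullable.
No production of E has an RHS whose symbols are all nullable, so E is not nullable.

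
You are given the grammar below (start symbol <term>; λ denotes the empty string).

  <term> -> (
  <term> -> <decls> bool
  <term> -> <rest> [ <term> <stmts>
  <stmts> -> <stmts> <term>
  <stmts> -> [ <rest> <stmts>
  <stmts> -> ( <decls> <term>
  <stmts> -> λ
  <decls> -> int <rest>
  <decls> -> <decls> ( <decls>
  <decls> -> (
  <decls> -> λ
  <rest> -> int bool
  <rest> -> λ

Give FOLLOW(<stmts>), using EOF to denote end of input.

{ EOF, (, [, bool, int }

In <term> -> <rest> [ <term> <stmts>: <stmts> is at the end, add FOLLOW(<term>) = { EOF, (, [, bool, int }.
In <stmts> -> <stmts> <term>: add FIRST(<term>) = { (, [, bool, int }.
In <stmts> -> [ <rest> <stmts>: <stmts> is at the end, add FOLLOW(<stmts>) = { EOF, (, [, bool, int }.
Union: FOLLOW(<stmts>) = { EOF, (, [, bool, int }.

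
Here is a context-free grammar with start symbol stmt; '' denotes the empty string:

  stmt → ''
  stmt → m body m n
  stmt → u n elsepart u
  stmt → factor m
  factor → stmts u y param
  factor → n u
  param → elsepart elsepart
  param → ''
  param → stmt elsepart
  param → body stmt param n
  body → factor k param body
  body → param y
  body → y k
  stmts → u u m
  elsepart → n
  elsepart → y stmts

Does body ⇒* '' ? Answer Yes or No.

No

Nullable nonterminals: param, stmt.
No production of body has an RHS whose symbols are all nullable, so body is not nullable.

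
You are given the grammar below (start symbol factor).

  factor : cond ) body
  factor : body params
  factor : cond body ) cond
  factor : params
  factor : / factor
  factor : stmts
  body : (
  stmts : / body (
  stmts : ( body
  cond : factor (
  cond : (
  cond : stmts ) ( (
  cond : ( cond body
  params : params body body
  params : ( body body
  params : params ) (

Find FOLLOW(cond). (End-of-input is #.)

In factor : cond ) body: add FIRST() body) = { ) }.
In factor : cond body ) cond: add FIRST(body ) cond) = { ( }.
In factor : cond body ) cond: cond is at the end, add FOLLOW(factor) = { #, ( }.
In cond : ( cond body: add FIRST(body) = { ( }.
Union: FOLLOW(cond) = { #, (, ) }.

{ #, (, ) }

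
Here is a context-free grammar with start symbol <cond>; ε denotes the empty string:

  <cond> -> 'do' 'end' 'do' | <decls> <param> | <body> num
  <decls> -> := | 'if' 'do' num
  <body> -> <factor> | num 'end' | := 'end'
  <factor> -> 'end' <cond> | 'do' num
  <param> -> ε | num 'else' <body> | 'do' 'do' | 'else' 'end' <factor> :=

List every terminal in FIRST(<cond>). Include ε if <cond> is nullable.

{ 'do', 'end', 'if', :=, num }

<cond> -> 'do' 'end' 'do' contributes {'do'}.
From <cond> -> <decls> <param>: add FIRST(<decls>) = { 'if', := }.
From <cond> -> <body> num: add FIRST(<body>) = { 'do', 'end', :=, num }.
Union: FIRST(<cond>) = { 'do', 'end', 'if', :=, num }.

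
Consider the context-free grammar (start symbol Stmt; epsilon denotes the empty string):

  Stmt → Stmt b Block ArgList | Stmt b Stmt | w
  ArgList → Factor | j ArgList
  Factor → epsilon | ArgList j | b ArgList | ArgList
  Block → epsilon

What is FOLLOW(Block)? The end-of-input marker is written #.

In Stmt → Stmt b Block ArgList: add FIRST(ArgList)\{epsilon} = { b, j }.
  Since ArgList is nullable, also add FOLLOW(Stmt) = { #, b }.
Union: FOLLOW(Block) = { #, b, j }.

{ #, b, j }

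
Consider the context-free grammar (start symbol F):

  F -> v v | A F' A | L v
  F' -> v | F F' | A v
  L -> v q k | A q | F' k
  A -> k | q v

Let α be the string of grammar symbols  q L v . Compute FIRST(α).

q is a terminal; add {q} and stop.

{ q }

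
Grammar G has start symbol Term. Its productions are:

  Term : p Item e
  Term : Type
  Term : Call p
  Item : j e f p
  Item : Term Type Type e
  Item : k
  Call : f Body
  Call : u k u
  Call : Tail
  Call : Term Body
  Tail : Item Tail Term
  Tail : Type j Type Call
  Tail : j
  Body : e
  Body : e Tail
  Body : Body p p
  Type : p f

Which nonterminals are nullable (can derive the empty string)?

No nonterminal has an empty production or an RHS whose symbols are all nullable.

{ } (none)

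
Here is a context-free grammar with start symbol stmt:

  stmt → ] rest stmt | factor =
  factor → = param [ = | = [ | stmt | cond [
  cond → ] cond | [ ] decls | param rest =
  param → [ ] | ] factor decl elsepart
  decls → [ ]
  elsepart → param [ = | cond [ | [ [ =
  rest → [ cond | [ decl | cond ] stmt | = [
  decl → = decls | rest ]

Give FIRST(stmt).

stmt → ] rest stmt contributes {]}.
From stmt → factor =: add FIRST(factor) = { =, [, ] }.
Union: FIRST(stmt) = { =, [, ] }.

{ =, [, ] }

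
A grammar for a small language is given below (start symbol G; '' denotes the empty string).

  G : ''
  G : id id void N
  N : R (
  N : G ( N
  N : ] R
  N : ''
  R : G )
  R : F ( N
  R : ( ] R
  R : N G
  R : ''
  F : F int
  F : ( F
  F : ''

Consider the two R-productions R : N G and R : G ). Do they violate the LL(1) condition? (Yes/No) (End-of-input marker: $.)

FIRST(N G) = { (, ), ], id, int, '' } and FIRST(G )) = { ), id }.
Both contain ), so the two alternatives are not disjoint — LL(1) conflict.

Yes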